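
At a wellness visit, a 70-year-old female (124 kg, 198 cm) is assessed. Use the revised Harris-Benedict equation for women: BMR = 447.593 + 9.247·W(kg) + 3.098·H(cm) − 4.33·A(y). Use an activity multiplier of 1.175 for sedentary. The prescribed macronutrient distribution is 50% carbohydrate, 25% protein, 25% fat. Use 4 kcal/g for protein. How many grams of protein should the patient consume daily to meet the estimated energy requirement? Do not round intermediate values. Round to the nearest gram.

140 g/day

Harris-Benedict: BMR = 447.593 + 9.247(124) + 3.098(198) − 4.33(70) = 1904.525 kcal/day.
TEE = 1904.525 × 1.175 = 2237.8169 kcal/day.
Protein energy = 25% × 2237.8169 = 559.4542 kcal.
Protein = 559.4542 ÷ 4 kcal/g = 139.8636 g.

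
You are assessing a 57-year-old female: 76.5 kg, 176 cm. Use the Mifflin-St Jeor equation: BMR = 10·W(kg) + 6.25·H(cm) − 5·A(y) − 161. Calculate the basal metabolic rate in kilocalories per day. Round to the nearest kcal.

1419 kilocalories per day

Mifflin-St Jeor (female): BMR = 10(76.5) + 6.25(176) − 5(57) − 161 = 765 + 1100 − 285 − 161 = 1419 kcal/day.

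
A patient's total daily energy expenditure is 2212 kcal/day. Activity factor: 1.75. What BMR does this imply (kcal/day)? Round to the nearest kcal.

BMR = TEE ÷ activity factor = 2212 ÷ 1.75 = 1264 kcal/day.

1264 kcal/day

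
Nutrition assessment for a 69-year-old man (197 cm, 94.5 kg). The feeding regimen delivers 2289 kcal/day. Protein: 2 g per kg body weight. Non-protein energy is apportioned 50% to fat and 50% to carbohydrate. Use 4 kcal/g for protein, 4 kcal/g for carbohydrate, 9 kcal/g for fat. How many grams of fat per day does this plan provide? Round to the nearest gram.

Protein = 2 × 94.5 = 189 g → 189 × 4 = 756 kcal.
Non-protein calories = 2289 − 756 = 1533 kcal.
Fat: 50% × 1533 = 766.5 kcal; carbohydrate: 766.5 kcal.
Fat: 766.5 kcal ÷ 9 kcal/g = 85.1667 g.

85 g/day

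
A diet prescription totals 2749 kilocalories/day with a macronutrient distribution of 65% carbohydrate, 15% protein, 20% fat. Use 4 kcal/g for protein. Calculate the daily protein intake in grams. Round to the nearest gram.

103 g/day

Protein energy = 15% × 2749 = 412.35 kcal.
At 4 kcal/g: 412.35 ÷ 4 = 103.0875 g.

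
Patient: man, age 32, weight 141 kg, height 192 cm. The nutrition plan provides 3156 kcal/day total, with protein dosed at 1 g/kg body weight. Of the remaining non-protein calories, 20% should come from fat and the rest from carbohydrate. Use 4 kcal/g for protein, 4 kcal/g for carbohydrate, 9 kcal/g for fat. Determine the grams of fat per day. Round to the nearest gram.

58 g/day

Protein = 1 × 141 = 141 g → 141 × 4 = 564 kcal.
Non-protein calories = 3156 − 564 = 2592 kcal.
Fat: 20% × 2592 = 518.4 kcal; carbohydrate: 2073.6 kcal.
Fat: 518.4 kcal ÷ 9 kcal/g = 57.6 g.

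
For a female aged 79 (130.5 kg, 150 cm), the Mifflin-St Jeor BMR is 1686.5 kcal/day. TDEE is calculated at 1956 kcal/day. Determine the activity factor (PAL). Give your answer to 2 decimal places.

1.16

Activity factor = TEE ÷ BMR = 1956 ÷ 1686.5 = 1.16.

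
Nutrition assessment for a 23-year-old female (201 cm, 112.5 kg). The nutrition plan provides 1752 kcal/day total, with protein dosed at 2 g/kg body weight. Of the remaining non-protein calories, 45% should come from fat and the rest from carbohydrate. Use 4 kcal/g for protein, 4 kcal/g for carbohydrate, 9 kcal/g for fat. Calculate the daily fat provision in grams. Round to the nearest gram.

43 g/day

Protein = 2 × 112.5 = 225 g → 225 × 4 = 900 kcal.
Non-protein calories = 1752 − 900 = 852 kcal.
Fat: 45% × 852 = 383.4 kcal; carbohydrate: 468.6 kcal.
Fat: 383.4 kcal ÷ 9 kcal/g = 42.6 g.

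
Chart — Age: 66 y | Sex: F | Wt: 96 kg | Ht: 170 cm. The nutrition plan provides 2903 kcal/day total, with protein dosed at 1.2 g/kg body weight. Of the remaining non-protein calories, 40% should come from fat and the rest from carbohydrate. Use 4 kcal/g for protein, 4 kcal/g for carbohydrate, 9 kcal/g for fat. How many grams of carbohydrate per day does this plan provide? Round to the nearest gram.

Protein = 1.2 × 96 = 115.2 g → 115.2 × 4 = 460.8 kcal.
Non-protein calories = 2903 − 460.8 = 2442.2 kcal.
Fat: 40% × 2442.2 = 976.88 kcal; carbohydrate: 1465.32 kcal.
Carbohydrate: 1465.32 kcal ÷ 4 kcal/g = 366.33 g.

366 g/day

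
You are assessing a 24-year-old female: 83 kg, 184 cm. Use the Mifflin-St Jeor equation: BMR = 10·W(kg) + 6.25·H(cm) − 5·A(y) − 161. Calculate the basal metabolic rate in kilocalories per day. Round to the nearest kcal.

Mifflin-St Jeor (female): BMR = 10(83) + 6.25(184) − 5(24) − 161 = 830 + 1150 − 120 − 161 = 1699 kcal/day.

1699 kilocalories per day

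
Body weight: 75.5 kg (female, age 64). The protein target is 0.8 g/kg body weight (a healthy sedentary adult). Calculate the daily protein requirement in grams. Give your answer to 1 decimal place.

Protein = 0.8 g/kg × 75.5 kg = 60.4 g/day.

60.4 g/day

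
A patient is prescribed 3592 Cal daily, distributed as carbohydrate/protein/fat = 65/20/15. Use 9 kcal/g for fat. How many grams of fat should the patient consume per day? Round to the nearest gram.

Fat energy = 15% × 3592 = 538.8 kcal.
At 9 kcal/g: 538.8 ÷ 9 = 59.8667 g.

60 g/day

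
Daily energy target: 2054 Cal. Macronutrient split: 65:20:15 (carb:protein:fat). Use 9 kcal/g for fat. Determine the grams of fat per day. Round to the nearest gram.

34 g/day

Fat energy = 15% × 2054 = 308.1 kcal.
At 9 kcal/g: 308.1 ÷ 9 = 34.2333 g.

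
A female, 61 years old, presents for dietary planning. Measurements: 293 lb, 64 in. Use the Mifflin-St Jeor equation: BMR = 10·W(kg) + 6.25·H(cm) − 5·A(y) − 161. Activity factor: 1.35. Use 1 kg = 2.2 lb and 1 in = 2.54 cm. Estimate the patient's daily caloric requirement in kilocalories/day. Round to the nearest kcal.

Convert to metric: weight = 293 ÷ 2.2 = 133.1818 kg; height = 64 × 2.54 = 162.56 cm.
Mifflin-St Jeor (female): BMR = 10(133.1818) + 6.25(162.56) − 5(61) − 161 = 1331.8182 + 1016 − 305 − 161 = 1881.8182 kcal/day.
TEE = BMR × activity factor = 1881.8182 × 1.35 = 2540.4545 kcal/day.

2540 kilocalories/day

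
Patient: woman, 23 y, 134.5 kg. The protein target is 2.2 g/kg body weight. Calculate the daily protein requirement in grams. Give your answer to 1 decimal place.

Protein = 2.2 g/kg × 134.5 kg = 295.9 g/day.

295.9 g/day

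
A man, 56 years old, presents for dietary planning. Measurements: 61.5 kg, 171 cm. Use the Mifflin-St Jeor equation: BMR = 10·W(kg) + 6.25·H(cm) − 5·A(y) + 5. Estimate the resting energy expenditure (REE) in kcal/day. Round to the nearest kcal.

1409 kcal/day

Mifflin-St Jeor (male): BMR = 10(61.5) + 6.25(171) − 5(56) + 5 = 615 + 1068.75 − 280 + 5 = 1408.75 kcal/day.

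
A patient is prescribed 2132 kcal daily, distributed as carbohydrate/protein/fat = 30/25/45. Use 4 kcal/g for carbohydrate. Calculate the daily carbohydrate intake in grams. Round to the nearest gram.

160 g/day

Carbohydrate energy = 30% × 2132 = 639.6 kcal.
At 4 kcal/g: 639.6 ÷ 4 = 159.9 g.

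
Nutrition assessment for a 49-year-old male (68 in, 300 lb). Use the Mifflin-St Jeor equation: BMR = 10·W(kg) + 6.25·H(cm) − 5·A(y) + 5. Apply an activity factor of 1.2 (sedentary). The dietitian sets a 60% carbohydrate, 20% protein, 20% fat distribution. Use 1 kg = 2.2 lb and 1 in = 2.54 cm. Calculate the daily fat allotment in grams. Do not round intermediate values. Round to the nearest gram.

Convert to metric: weight = 300 ÷ 2.2 = 136.3636 kg; height = 68 × 2.54 = 172.72 cm.
Mifflin-St Jeor (male): BMR = 10(136.3636) + 6.25(172.72) − 5(49) + 5 = 1363.6364 + 1079.5 − 245 + 5 = 2203.1364 kcal/day.
TEE = 2203.1364 × 1.2 = 2643.7636 kcal/day.
Fat energy = 20% × 2643.7636 = 528.7527 kcal.
Fat = 528.7527 ÷ 9 kcal/g = 58.7503 g.

59 g/day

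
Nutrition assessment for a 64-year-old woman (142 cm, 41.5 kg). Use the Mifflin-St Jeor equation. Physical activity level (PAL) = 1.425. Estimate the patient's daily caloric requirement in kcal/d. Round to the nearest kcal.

1171 kcal/d

Mifflin-St Jeor (female): BMR = 10(41.5) + 6.25(142) − 5(64) − 161 = 415 + 887.5 − 320 − 161 = 821.5 kcal/day.
TEE = BMR × activity factor = 821.5 × 1.425 = 1170.6375 kcal/day.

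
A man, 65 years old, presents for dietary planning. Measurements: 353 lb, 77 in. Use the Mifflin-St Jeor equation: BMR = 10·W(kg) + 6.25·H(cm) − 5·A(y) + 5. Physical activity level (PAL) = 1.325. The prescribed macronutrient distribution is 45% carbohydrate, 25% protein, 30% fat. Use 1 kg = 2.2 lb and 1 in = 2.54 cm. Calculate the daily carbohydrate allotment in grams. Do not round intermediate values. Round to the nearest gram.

Convert to metric: weight = 353 ÷ 2.2 = 160.4545 kg; height = 77 × 2.54 = 195.58 cm.
Mifflin-St Jeor (male): BMR = 10(160.4545) + 6.25(195.58) − 5(65) + 5 = 1604.5455 + 1222.375 − 325 + 5 = 2506.9205 kcal/day.
TEE = 2506.9205 × 1.325 = 3321.6696 kcal/day.
Carbohydrate energy = 45% × 3321.6696 = 1494.7513 kcal.
Carbohydrate = 1494.7513 ÷ 4 kcal/g = 373.6878 g.

374 g/day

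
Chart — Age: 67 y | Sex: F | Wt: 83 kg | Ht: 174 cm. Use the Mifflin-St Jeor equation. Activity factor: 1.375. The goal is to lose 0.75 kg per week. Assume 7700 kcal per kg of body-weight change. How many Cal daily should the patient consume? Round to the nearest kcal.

1130 Cal daily

Mifflin-St Jeor (female): BMR = 10(83) + 6.25(174) − 5(67) − 161 = 830 + 1087.5 − 335 − 161 = 1421.5 kcal/day.
TEE = 1421.5 × 1.375 = 1954.5625 kcal/day.
Required daily deficit = 0.75 × 7700 ÷ 7 = 825 kcal/day.
Target intake = 1954.5625 − 825 = 1129.5625 kcal/day.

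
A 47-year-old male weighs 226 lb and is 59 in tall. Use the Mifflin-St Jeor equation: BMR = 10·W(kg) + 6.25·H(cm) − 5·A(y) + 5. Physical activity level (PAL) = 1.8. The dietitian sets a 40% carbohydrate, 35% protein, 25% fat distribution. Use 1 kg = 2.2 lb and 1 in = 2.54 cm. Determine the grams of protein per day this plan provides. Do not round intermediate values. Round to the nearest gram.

273 g/day

Convert to metric: weight = 226 ÷ 2.2 = 102.7273 kg; height = 59 × 2.54 = 149.86 cm.
Mifflin-St Jeor (male): BMR = 10(102.7273) + 6.25(149.86) − 5(47) + 5 = 1027.2727 + 936.625 − 235 + 5 = 1733.8977 kcal/day.
TEE = 1733.8977 × 1.8 = 3121.0159 kcal/day.
Protein energy = 35% × 3121.0159 = 1092.3556 kcal.
Protein = 1092.3556 ÷ 4 kcal/g = 273.0889 g.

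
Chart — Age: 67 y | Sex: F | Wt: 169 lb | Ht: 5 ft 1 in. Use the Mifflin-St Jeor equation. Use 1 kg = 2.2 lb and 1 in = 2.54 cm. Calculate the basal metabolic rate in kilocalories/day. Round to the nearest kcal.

1241 kilocalories/day

Convert to metric: weight = 169 ÷ 2.2 = 76.8182 kg; height = (5×12 + 1) × 2.54 = 61 × 2.54 = 154.94 cm.
Mifflin-St Jeor (female): BMR = 10(76.8182) + 6.25(154.94) − 5(67) − 161 = 768.1818 + 968.375 − 335 − 161 = 1240.5568 kcal/day.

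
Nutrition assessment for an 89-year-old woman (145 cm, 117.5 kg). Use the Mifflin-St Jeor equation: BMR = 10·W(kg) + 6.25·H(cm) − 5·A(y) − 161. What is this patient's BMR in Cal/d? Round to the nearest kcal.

1475 Cal/d

Mifflin-St Jeor (female): BMR = 10(117.5) + 6.25(145) − 5(89) − 161 = 1175 + 906.25 − 445 − 161 = 1475.25 kcal/day.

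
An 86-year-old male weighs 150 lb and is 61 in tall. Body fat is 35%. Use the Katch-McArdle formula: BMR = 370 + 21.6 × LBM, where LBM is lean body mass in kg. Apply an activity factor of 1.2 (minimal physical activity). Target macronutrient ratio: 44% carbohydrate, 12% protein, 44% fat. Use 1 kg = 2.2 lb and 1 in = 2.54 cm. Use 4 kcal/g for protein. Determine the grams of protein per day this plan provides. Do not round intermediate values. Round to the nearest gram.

Convert to metric: weight = 150 ÷ 2.2 = 68.1818 kg; height = 61 × 2.54 = 154.94 cm.
LBM = 68.1818 × (1 − 0.35) = 44.3182 kg. Katch-McArdle: BMR = 370 + 21.6 × 44.3182 = 1327.2727 kcal/day.
TEE = 1327.2727 × 1.2 = 1592.7273 kcal/day.
Protein energy = 12% × 1592.7273 = 191.1273 kcal.
Protein = 191.1273 ÷ 4 kcal/g = 47.7818 g.

48 g/day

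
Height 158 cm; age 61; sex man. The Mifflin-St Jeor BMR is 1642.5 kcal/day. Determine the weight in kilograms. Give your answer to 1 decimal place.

95.5 kg

1642.5 = 10·W + 6.25(158) − 5(61) + 5
10·W = 1642.5 − 687.5 = 955, so W = 95.5 kg.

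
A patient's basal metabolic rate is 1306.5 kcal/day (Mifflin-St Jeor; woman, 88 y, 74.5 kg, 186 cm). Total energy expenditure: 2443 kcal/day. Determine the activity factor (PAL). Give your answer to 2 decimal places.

Activity factor = TEE ÷ BMR = 2443 ÷ 1306.5 = 1.87.

1.87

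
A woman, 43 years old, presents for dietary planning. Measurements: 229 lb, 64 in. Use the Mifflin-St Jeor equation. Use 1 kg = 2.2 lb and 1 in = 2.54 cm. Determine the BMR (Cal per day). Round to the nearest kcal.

Convert to metric: weight = 229 ÷ 2.2 = 104.0909 kg; height = 64 × 2.54 = 162.56 cm.
Mifflin-St Jeor (female): BMR = 10(104.0909) + 6.25(162.56) − 5(43) − 161 = 1040.9091 + 1016 − 215 − 161 = 1680.9091 kcal/day.

1681 Cal per day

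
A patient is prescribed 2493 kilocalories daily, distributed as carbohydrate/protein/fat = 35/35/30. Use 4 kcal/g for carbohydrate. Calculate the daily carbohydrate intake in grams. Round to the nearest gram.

218 g/day

Carbohydrate energy = 35% × 2493 = 872.55 kcal.
At 4 kcal/g: 872.55 ÷ 4 = 218.1375 g.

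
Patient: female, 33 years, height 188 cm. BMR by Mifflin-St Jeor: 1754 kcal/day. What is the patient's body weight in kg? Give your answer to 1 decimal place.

1754 = 10·W + 6.25(188) − 5(33) − 161
10·W = 1754 − 849 = 905, so W = 90.5 kg.

90.5 kg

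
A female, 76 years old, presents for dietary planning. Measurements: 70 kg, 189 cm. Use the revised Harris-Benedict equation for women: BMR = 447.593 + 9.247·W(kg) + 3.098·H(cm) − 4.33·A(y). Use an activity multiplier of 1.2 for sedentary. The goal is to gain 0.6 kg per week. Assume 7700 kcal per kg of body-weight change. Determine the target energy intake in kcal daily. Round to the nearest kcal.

Harris-Benedict: BMR = 447.593 + 9.247(70) + 3.098(189) − 4.33(76) = 1351.325 kcal/day.
TEE = 1351.325 × 1.2 = 1621.59 kcal/day.
Required daily surplus = 0.6 × 7700 ÷ 7 = 660 kcal/day.
Target intake = 1621.59 + 660 = 2281.59 kcal/day.

2282 kcal daily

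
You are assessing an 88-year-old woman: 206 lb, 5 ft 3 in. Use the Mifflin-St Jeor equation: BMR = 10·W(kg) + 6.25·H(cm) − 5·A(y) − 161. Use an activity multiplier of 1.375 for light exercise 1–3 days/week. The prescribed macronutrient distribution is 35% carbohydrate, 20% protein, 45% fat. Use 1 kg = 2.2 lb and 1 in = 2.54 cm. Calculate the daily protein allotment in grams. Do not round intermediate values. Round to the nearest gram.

92 g/day

Convert to metric: weight = 206 ÷ 2.2 = 93.6364 kg; height = (5×12 + 3) × 2.54 = 63 × 2.54 = 160.02 cm.
Mifflin-St Jeor (female): BMR = 10(93.6364) + 6.25(160.02) − 5(88) − 161 = 936.3636 + 1000.125 − 440 − 161 = 1335.4886 kcal/day.
TEE = 1335.4886 × 1.375 = 1836.2969 kcal/day.
Protein energy = 20% × 1836.2969 = 367.2594 kcal.
Protein = 367.2594 ÷ 4 kcal/g = 91.8148 g.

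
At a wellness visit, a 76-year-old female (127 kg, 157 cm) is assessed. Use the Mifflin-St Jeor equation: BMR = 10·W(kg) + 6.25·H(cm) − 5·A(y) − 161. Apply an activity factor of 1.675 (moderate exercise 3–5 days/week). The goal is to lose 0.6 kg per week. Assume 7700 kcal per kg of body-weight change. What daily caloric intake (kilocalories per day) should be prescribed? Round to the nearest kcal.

2205 kilocalories per day

Mifflin-St Jeor (female): BMR = 10(127) + 6.25(157) − 5(76) − 161 = 1270 + 981.25 − 380 − 161 = 1710.25 kcal/day.
TEE = 1710.25 × 1.675 = 2864.6688 kcal/day.
Required daily deficit = 0.6 × 7700 ÷ 7 = 660 kcal/day.
Target intake = 2864.6688 − 660 = 2204.6688 kcal/day.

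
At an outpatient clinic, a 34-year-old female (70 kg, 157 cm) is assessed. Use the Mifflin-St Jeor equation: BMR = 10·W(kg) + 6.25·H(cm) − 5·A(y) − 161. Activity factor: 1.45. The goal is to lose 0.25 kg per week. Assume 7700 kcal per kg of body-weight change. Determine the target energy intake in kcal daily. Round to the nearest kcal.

1683 kcal daily

Mifflin-St Jeor (female): BMR = 10(70) + 6.25(157) − 5(34) − 161 = 700 + 981.25 − 170 − 161 = 1350.25 kcal/day.
TEE = 1350.25 × 1.45 = 1957.8625 kcal/day.
Required daily deficit = 0.25 × 7700 ÷ 7 = 275 kcal/day.
Target intake = 1957.8625 − 275 = 1682.8625 kcal/day.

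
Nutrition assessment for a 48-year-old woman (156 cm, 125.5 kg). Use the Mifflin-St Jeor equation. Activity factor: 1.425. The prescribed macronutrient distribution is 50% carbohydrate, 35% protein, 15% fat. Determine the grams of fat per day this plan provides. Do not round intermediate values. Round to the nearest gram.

Mifflin-St Jeor (female): BMR = 10(125.5) + 6.25(156) − 5(48) − 161 = 1255 + 975 − 240 − 161 = 1829 kcal/day.
TEE = 1829 × 1.425 = 2606.325 kcal/day.
Fat energy = 15% × 2606.325 = 390.9488 kcal.
Fat = 390.9488 ÷ 9 kcal/g = 43.4388 g.

43 g/day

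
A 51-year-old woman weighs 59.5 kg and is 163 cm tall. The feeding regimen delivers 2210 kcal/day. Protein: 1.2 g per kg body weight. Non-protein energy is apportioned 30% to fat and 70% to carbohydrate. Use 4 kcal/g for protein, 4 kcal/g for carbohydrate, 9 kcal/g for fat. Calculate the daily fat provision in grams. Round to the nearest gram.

Protein = 1.2 × 59.5 = 71.4 g → 71.4 × 4 = 285.6 kcal.
Non-protein calories = 2210 − 285.6 = 1924.4 kcal.
Fat: 30% × 1924.4 = 577.32 kcal; carbohydrate: 1347.08 kcal.
Fat: 577.32 kcal ÷ 9 kcal/g = 64.1467 g.

64 g/day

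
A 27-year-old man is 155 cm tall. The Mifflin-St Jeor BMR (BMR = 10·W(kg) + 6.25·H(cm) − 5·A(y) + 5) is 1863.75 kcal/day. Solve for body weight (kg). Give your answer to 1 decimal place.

1863.75 = 10·W + 6.25(155) − 5(27) + 5
10·W = 1863.75 − 838.75 = 1025, so W = 102.5 kg.

102.5 kg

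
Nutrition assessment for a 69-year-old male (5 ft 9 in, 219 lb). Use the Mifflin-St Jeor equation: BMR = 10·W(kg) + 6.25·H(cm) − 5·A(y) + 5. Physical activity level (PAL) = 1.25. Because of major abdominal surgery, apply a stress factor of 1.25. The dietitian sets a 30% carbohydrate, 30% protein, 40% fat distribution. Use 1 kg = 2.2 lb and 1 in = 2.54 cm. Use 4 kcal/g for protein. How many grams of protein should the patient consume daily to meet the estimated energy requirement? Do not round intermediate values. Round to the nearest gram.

Convert to metric: weight = 219 ÷ 2.2 = 99.5455 kg; height = (5×12 + 9) × 2.54 = 69 × 2.54 = 175.26 cm.
Mifflin-St Jeor (male): BMR = 10(99.5455) + 6.25(175.26) − 5(69) + 5 = 995.4545 + 1095.375 − 345 + 5 = 1750.8295 kcal/day.
TEE = 1750.8295 × 1.25 = 2188.5369 kcal/day.
With stress factor 1.25: 2188.5369 × 1.25 = 2735.6712 kcal/day.
Protein energy = 30% × 2735.6712 = 820.7013 kcal.
Protein = 820.7013 ÷ 4 kcal/g = 205.1753 g.

205 g/day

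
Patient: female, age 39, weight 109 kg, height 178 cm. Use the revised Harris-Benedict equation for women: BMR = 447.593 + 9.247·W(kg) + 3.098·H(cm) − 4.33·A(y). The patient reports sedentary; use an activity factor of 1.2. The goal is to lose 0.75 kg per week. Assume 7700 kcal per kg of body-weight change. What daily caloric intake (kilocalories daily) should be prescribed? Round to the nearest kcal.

1381 kilocalories daily

Harris-Benedict: BMR = 447.593 + 9.247(109) + 3.098(178) − 4.33(39) = 1838.09 kcal/day.
TEE = 1838.09 × 1.2 = 2205.708 kcal/day.
Required daily deficit = 0.75 × 7700 ÷ 7 = 825 kcal/day.
Target intake = 2205.708 − 825 = 1380.708 kcal/day.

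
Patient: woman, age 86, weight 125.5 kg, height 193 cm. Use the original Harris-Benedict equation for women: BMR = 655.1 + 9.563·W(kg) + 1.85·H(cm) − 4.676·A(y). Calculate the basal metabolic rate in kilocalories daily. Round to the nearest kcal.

Harris-Benedict: BMR = 655.1 + 9.563(125.5) + 1.85(193) − 4.676(86) = 1810.1705 kcal/day.

1810 kilocalories daily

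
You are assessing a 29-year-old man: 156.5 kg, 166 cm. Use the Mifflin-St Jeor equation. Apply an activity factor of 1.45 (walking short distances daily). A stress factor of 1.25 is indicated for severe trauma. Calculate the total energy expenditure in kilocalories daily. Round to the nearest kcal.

Mifflin-St Jeor (male): BMR = 10(156.5) + 6.25(166) − 5(29) + 5 = 1565 + 1037.5 − 145 + 5 = 2462.5 kcal/day.
TEE = BMR × activity factor = 2462.5 × 1.45 = 3570.625 kcal/day.
Apply stress factor: 3570.625 × 1.25 = 4463.2813 kcal/day.

4463 kilocalories daily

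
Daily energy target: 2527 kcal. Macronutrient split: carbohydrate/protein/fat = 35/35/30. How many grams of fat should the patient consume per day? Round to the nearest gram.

Fat energy = 30% × 2527 = 758.1 kcal.
At 9 kcal/g: 758.1 ÷ 9 = 84.2333 g.

84 g/day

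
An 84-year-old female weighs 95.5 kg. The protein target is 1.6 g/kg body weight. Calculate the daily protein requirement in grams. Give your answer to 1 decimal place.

Protein = 1.6 g/kg × 95.5 kg = 152.8 g/day.

152.8 g/day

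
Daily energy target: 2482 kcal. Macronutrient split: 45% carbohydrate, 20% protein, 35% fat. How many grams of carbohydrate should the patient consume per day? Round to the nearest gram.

279 g/day

Carbohydrate energy = 45% × 2482 = 1116.9 kcal.
At 4 kcal/g: 1116.9 ÷ 4 = 279.225 g.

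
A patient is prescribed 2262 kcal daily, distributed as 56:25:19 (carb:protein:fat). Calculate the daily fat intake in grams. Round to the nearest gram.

Fat energy = 19% × 2262 = 429.78 kcal.
At 9 kcal/g: 429.78 ÷ 9 = 47.7533 g.

48 g/day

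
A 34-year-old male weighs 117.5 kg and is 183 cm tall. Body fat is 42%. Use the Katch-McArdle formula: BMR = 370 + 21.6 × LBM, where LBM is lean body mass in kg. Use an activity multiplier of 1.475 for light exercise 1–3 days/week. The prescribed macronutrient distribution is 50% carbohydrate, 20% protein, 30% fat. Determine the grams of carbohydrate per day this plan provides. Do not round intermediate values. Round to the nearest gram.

340 g/day

LBM = 117.5 × (1 − 0.42) = 68.15 kg. Katch-McArdle: BMR = 370 + 21.6 × 68.15 = 1842.04 kcal/day.
TEE = 1842.04 × 1.475 = 2717.009 kcal/day.
Carbohydrate energy = 50% × 2717.009 = 1358.5045 kcal.
Carbohydrate = 1358.5045 ÷ 4 kcal/g = 339.6261 g.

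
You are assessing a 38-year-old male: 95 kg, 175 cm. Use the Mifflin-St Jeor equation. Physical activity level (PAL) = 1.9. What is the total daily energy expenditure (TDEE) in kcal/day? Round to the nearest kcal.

3532 kcal/day

Mifflin-St Jeor (male): BMR = 10(95) + 6.25(175) − 5(38) + 5 = 950 + 1093.75 − 190 + 5 = 1858.75 kcal/day.
TEE = BMR × activity factor = 1858.75 × 1.9 = 3531.625 kcal/day.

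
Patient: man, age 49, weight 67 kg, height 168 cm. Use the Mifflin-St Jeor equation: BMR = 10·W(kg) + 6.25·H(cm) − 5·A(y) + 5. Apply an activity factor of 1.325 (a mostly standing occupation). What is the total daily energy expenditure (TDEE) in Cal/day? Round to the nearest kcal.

1961 Cal/day

Mifflin-St Jeor (male): BMR = 10(67) + 6.25(168) − 5(49) + 5 = 670 + 1050 − 245 + 5 = 1480 kcal/day.
TEE = BMR × activity factor = 1480 × 1.325 = 1961 kcal/day.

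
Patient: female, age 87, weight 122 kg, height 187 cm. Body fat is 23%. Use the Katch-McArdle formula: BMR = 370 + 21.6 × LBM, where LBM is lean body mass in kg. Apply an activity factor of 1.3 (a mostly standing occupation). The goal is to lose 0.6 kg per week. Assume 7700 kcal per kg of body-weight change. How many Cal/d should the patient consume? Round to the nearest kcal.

LBM = 122 × (1 − 0.23) = 93.94 kg. Katch-McArdle: BMR = 370 + 21.6 × 93.94 = 2399.104 kcal/day.
TEE = 2399.104 × 1.3 = 3118.8352 kcal/day.
Required daily deficit = 0.6 × 7700 ÷ 7 = 660 kcal/day.
Target intake = 3118.8352 − 660 = 2458.8352 kcal/day.

2459 Cal/d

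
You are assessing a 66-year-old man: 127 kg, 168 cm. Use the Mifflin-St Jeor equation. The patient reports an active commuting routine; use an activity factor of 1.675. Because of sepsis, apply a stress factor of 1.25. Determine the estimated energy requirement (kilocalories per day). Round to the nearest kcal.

4177 kilocalories per day

Mifflin-St Jeor (male): BMR = 10(127) + 6.25(168) − 5(66) + 5 = 1270 + 1050 − 330 + 5 = 1995 kcal/day.
TEE = BMR × activity factor = 1995 × 1.675 = 3341.625 kcal/day.
Apply stress factor: 3341.625 × 1.25 = 4177.0313 kcal/day.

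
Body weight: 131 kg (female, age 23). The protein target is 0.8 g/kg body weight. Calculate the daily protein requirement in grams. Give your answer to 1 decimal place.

Protein = 0.8 g/kg × 131 kg = 104.8 g/day.

104.8 g/day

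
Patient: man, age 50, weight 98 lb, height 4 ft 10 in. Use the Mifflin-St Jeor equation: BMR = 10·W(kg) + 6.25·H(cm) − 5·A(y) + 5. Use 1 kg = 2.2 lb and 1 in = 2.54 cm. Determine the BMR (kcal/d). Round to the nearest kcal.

Convert to metric: weight = 98 ÷ 2.2 = 44.5455 kg; height = (4×12 + 10) × 2.54 = 58 × 2.54 = 147.32 cm.
Mifflin-St Jeor (male): BMR = 10(44.5455) + 6.25(147.32) − 5(50) + 5 = 445.4545 + 920.75 − 250 + 5 = 1121.2045 kcal/day.

1121 kcal/d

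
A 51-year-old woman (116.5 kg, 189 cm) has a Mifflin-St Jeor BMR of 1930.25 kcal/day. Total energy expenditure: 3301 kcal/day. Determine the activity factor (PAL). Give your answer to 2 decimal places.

Activity factor = TEE ÷ BMR = 3301 ÷ 1930.25 = 1.71.

1.71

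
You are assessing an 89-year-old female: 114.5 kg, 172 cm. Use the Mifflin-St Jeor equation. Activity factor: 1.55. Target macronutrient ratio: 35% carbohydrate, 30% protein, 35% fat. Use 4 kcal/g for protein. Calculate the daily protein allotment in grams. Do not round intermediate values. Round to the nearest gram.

188 g/day

Mifflin-St Jeor (female): BMR = 10(114.5) + 6.25(172) − 5(89) − 161 = 1145 + 1075 − 445 − 161 = 1614 kcal/day.
TEE = 1614 × 1.55 = 2501.7 kcal/day.
Protein energy = 30% × 2501.7 = 750.51 kcal.
Protein = 750.51 ÷ 4 kcal/g = 187.6275 g.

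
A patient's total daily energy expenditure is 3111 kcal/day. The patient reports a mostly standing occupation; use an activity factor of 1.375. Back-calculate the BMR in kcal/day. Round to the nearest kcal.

2263 kcal/day

BMR = TEE ÷ activity factor = 3111 ÷ 1.375 = 2262.5455 kcal/day.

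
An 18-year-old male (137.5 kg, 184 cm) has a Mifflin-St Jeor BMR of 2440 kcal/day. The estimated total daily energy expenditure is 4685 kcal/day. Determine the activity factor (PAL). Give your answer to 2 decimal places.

1.92

Activity factor = TEE ÷ BMR = 4685 ÷ 2440 = 1.92.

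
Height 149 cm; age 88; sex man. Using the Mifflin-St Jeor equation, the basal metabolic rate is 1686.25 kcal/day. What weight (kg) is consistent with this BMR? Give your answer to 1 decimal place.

119.0 kg

1686.25 = 10·W + 6.25(149) − 5(88) + 5
10·W = 1686.25 − 496.25 = 1190, so W = 119 kg.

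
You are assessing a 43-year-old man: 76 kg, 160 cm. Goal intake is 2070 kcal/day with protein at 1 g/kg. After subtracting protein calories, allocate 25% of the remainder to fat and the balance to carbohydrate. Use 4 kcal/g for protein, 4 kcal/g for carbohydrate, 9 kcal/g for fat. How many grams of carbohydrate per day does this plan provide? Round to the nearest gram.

331 g/day

Protein = 1 × 76 = 76 g → 76 × 4 = 304 kcal.
Non-protein calories = 2070 − 304 = 1766 kcal.
Fat: 25% × 1766 = 441.5 kcal; carbohydrate: 1324.5 kcal.
Carbohydrate: 1324.5 kcal ÷ 4 kcal/g = 331.125 g.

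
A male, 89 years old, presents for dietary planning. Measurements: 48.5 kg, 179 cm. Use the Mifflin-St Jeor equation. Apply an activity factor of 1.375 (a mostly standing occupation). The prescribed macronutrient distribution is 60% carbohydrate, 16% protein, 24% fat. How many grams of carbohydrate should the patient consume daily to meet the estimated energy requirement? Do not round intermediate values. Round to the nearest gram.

240 g/day

Mifflin-St Jeor (male): BMR = 10(48.5) + 6.25(179) − 5(89) + 5 = 485 + 1118.75 − 445 + 5 = 1163.75 kcal/day.
TEE = 1163.75 × 1.375 = 1600.1563 kcal/day.
Carbohydrate energy = 60% × 1600.1563 = 960.0938 kcal.
Carbohydrate = 960.0938 ÷ 4 kcal/g = 240.0234 g.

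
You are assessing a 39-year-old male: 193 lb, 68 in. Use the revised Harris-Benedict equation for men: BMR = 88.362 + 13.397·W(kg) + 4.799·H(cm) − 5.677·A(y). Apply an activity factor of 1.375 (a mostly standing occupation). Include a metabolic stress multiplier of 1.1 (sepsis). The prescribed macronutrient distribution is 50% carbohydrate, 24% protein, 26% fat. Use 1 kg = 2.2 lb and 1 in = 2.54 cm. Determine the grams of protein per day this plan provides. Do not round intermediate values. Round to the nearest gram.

Convert to metric: weight = 193 ÷ 2.2 = 87.7273 kg; height = 68 × 2.54 = 172.72 cm.
Harris-Benedict: BMR = 88.362 + 13.397(87.7273) + 4.799(172.72) − 5.677(39) = 1871.1246 kcal/day.
TEE = 1871.1246 × 1.375 = 2572.7963 kcal/day.
With stress factor 1.1: 2572.7963 × 1.1 = 2830.0759 kcal/day.
Protein energy = 24% × 2830.0759 = 679.2182 kcal.
Protein = 679.2182 ÷ 4 kcal/g = 169.8046 g.

170 g/day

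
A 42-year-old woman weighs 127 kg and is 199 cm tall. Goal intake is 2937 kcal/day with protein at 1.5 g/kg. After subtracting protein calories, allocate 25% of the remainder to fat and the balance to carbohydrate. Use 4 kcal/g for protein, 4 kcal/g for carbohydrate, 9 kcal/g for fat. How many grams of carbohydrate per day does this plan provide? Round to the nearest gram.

408 g/day

Protein = 1.5 × 127 = 190.5 g → 190.5 × 4 = 762 kcal.
Non-protein calories = 2937 − 762 = 2175 kcal.
Fat: 25% × 2175 = 543.75 kcal; carbohydrate: 1631.25 kcal.
Carbohydrate: 1631.25 kcal ÷ 4 kcal/g = 407.8125 g.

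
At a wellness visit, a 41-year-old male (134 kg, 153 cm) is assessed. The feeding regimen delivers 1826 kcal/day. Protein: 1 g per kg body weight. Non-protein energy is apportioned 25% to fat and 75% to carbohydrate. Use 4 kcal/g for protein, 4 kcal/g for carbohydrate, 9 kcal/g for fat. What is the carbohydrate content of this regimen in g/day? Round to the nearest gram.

Protein = 1 × 134 = 134 g → 134 × 4 = 536 kcal.
Non-protein calories = 1826 − 536 = 1290 kcal.
Fat: 25% × 1290 = 322.5 kcal; carbohydrate: 967.5 kcal.
Carbohydrate: 967.5 kcal ÷ 4 kcal/g = 241.875 g.

242 g/day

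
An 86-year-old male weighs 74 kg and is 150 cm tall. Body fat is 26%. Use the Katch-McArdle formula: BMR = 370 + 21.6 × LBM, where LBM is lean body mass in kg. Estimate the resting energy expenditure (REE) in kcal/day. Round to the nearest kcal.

1553 kcal/day

LBM = 74 × (1 − 0.26) = 54.76 kg. Katch-McArdle: BMR = 370 + 21.6 × 54.76 = 1552.816 kcal/day.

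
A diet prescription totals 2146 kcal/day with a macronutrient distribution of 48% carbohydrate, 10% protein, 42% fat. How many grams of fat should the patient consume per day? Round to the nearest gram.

100 g/day

Fat energy = 42% × 2146 = 901.32 kcal.
At 9 kcal/g: 901.32 ÷ 9 = 100.1467 g.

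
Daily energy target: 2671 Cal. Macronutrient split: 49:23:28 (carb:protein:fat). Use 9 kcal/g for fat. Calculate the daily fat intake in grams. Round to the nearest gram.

Fat energy = 28% × 2671 = 747.88 kcal.
At 9 kcal/g: 747.88 ÷ 9 = 83.0978 g.

83 g/day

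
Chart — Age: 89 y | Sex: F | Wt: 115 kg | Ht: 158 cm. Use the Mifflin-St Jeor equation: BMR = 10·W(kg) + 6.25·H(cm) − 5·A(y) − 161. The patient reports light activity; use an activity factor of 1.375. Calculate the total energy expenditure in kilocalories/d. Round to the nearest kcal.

2106 kilocalories/d

Mifflin-St Jeor (female): BMR = 10(115) + 6.25(158) − 5(89) − 161 = 1150 + 987.5 − 445 − 161 = 1531.5 kcal/day.
TEE = BMR × activity factor = 1531.5 × 1.375 = 2105.8125 kcal/day.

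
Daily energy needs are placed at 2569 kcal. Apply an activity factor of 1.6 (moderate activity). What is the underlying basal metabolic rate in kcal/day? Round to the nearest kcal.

BMR = TEE ÷ activity factor = 2569 ÷ 1.6 = 1605.625 kcal/day.

1606 kcal/day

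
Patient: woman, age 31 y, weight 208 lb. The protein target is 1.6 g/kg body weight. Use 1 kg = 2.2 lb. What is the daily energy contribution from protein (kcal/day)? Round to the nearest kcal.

Weight in kg = 208 ÷ 2.2 = 94.5455 kg.
Protein = 1.6 g/kg × 94.5455 kg = 151.2727 g/day.
Protein energy = 151.2727 g × 4 kcal/g = 605.0909 kcal/day.

605 kcal/day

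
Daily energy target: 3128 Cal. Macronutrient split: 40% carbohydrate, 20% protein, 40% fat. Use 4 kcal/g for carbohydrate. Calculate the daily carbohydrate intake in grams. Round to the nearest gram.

313 g/day

Carbohydrate energy = 40% × 3128 = 1251.2 kcal.
At 4 kcal/g: 1251.2 ÷ 4 = 312.8 g.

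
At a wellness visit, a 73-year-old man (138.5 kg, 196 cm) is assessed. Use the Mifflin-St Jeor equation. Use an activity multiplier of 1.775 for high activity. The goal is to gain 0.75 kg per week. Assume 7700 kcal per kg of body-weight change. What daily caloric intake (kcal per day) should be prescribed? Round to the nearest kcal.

Mifflin-St Jeor (male): BMR = 10(138.5) + 6.25(196) − 5(73) + 5 = 1385 + 1225 − 365 + 5 = 2250 kcal/day.
TEE = 2250 × 1.775 = 3993.75 kcal/day.
Required daily surplus = 0.75 × 7700 ÷ 7 = 825 kcal/day.
Target intake = 3993.75 + 825 = 4818.75 kcal/day.

4819 kcal per day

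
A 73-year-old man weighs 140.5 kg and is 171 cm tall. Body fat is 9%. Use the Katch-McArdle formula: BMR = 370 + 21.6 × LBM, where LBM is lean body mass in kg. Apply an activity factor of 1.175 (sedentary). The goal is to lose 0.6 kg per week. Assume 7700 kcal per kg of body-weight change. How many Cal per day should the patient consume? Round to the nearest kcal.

3020 Cal per day

LBM = 140.5 × (1 − 0.09) = 127.855 kg. Katch-McArdle: BMR = 370 + 21.6 × 127.855 = 3131.668 kcal/day.
TEE = 3131.668 × 1.175 = 3679.7099 kcal/day.
Required daily deficit = 0.6 × 7700 ÷ 7 = 660 kcal/day.
Target intake = 3679.7099 − 660 = 3019.7099 kcal/day.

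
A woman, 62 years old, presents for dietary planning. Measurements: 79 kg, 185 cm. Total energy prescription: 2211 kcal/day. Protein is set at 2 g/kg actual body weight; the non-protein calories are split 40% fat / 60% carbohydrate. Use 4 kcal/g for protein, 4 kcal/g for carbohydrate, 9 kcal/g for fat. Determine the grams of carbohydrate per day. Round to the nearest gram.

Protein = 2 × 79 = 158 g → 158 × 4 = 632 kcal.
Non-protein calories = 2211 − 632 = 1579 kcal.
Fat: 40% × 1579 = 631.6 kcal; carbohydrate: 947.4 kcal.
Carbohydrate: 947.4 kcal ÷ 4 kcal/g = 236.85 g.

237 g/day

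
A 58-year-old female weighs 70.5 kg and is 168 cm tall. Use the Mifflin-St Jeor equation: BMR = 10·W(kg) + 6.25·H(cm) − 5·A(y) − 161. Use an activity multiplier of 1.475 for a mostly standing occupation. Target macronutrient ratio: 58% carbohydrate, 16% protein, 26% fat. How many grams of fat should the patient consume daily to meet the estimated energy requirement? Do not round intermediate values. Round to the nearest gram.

56 g/day

Mifflin-St Jeor (female): BMR = 10(70.5) + 6.25(168) − 5(58) − 161 = 705 + 1050 − 290 − 161 = 1304 kcal/day.
TEE = 1304 × 1.475 = 1923.4 kcal/day.
Fat energy = 26% × 1923.4 = 500.084 kcal.
Fat = 500.084 ÷ 9 kcal/g = 55.5649 g.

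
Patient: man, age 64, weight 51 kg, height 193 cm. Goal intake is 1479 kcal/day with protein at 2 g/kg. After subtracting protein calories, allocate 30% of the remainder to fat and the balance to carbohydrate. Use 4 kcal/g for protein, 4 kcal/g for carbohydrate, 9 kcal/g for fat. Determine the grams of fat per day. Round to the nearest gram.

Protein = 2 × 51 = 102 g → 102 × 4 = 408 kcal.
Non-protein calories = 1479 − 408 = 1071 kcal.
Fat: 30% × 1071 = 321.3 kcal; carbohydrate: 749.7 kcal.
Fat: 321.3 kcal ÷ 9 kcal/g = 35.7 g.

36 g/day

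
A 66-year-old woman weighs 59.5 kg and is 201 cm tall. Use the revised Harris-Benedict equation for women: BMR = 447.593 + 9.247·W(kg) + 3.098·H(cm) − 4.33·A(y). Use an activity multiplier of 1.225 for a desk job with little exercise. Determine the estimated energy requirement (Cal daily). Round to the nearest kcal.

1635 Cal daily

Harris-Benedict: BMR = 447.593 + 9.247(59.5) + 3.098(201) − 4.33(66) = 1334.7075 kcal/day.
TEE = BMR × activity factor = 1334.7075 × 1.225 = 1635.0167 kcal/day.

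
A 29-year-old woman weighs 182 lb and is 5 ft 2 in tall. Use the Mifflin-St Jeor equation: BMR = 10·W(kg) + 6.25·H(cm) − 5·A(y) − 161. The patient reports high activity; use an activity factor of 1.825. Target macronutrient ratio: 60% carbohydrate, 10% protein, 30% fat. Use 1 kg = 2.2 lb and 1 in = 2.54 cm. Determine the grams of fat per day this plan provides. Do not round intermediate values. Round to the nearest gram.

Convert to metric: weight = 182 ÷ 2.2 = 82.7273 kg; height = (5×12 + 2) × 2.54 = 62 × 2.54 = 157.48 cm.
Mifflin-St Jeor (female): BMR = 10(82.7273) + 6.25(157.48) − 5(29) − 161 = 827.2727 + 984.25 − 145 − 161 = 1505.5227 kcal/day.
TEE = 1505.5227 × 1.825 = 2747.579 kcal/day.
Fat energy = 30% × 2747.579 = 824.2737 kcal.
Fat = 824.2737 ÷ 9 kcal/g = 91.586 g.

92 g/day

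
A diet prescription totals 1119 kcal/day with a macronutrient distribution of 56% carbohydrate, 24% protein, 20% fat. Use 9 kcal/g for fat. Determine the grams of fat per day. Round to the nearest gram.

Fat energy = 20% × 1119 = 223.8 kcal.
At 9 kcal/g: 223.8 ÷ 9 = 24.8667 g.

25 g/day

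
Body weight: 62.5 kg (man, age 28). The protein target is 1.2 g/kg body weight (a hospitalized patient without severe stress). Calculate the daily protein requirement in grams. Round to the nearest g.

Protein = 1.2 g/kg × 62.5 kg = 75 g/day.

75 g/day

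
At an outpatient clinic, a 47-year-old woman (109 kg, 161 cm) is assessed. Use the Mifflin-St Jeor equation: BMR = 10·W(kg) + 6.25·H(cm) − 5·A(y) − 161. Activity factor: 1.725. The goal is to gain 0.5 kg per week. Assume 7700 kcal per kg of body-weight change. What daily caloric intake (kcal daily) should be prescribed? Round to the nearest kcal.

Mifflin-St Jeor (female): BMR = 10(109) + 6.25(161) − 5(47) − 161 = 1090 + 1006.25 − 235 − 161 = 1700.25 kcal/day.
TEE = 1700.25 × 1.725 = 2932.9313 kcal/day.
Required daily surplus = 0.5 × 7700 ÷ 7 = 550 kcal/day.
Target intake = 2932.9313 + 550 = 3482.9313 kcal/day.

3483 kcal daily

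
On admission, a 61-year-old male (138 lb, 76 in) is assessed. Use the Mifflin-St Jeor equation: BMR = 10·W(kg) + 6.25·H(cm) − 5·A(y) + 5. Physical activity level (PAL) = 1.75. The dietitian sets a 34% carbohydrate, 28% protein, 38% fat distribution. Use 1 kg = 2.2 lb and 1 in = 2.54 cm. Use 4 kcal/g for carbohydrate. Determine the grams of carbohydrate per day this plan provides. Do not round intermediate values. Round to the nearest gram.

Convert to metric: weight = 138 ÷ 2.2 = 62.7273 kg; height = 76 × 2.54 = 193.04 cm.
Mifflin-St Jeor (male): BMR = 10(62.7273) + 6.25(193.04) − 5(61) + 5 = 627.2727 + 1206.5 − 305 + 5 = 1533.7727 kcal/day.
TEE = 1533.7727 × 1.75 = 2684.1023 kcal/day.
Carbohydrate energy = 34% × 2684.1023 = 912.5948 kcal.
Carbohydrate = 912.5948 ÷ 4 kcal/g = 228.1487 g.

228 g/day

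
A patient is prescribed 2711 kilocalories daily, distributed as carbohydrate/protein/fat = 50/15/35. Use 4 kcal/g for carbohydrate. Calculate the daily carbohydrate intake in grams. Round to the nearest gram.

Carbohydrate energy = 50% × 2711 = 1355.5 kcal.
At 4 kcal/g: 1355.5 ÷ 4 = 338.875 g.

339 g/day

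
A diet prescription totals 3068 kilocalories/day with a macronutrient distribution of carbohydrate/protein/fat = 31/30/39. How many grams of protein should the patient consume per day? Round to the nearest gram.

230 g/day

Protein energy = 30% × 3068 = 920.4 kcal.
At 4 kcal/g: 920.4 ÷ 4 = 230.1 g.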